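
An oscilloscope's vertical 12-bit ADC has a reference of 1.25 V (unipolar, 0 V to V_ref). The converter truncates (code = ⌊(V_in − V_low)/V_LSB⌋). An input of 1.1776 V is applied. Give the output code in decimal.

With 4096 levels over 1.25 V, one step is 305.18 µV.
Input sits at 3858.760 steps above V_low.
⌊·⌋(3858.760) = 3858.

code 3858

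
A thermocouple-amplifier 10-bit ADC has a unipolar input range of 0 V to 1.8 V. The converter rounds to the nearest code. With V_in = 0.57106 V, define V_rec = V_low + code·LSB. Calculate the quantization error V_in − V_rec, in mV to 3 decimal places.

-0.229 mV

LSB = 1.8/2^10 = 1.758 mV.
(0.57106 − 0)/0.00175781 = 324.8697; round gives code 325.
Reconstructed: 0.57128906 V.
Difference: -0.000229062 V → -0.229 mV.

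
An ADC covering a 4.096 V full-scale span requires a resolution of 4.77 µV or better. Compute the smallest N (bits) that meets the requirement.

20 bits

Number of steps required ≥ 4.096 V / 4.77 µV = 858700.21.
Need 2^N ≥ 858700.21; 2^19 = 524288, 2^20 = 1048576.
Minimum N = 20.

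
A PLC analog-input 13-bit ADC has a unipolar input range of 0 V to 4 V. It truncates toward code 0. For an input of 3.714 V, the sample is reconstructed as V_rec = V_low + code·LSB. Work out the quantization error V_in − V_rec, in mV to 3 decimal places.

0.133 mV

One LSB is 4 V / 8192 = 488.28 µV.
(3.714 − 0)/0.000488281 = 7606.2720; ⌊·⌋ gives code 7606.
Code 7606 maps back to 0 + 7606×0.000488281 V = 3.7138672 V.
Error = 3.714 − 3.7138672 = 0.000132813 V = 0.133 mV.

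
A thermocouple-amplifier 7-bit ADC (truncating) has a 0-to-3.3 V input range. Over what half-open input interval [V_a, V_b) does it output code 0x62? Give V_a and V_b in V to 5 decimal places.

LSB = 3.3/2^7 = 25.781 mV.
Code 0x62 = 98 decimal.
V_a = V_low + 98·LSB = 2.52656 V; V_b = V_low + 99·LSB = 2.55234 V.

[2.52656 V, 2.55234 V)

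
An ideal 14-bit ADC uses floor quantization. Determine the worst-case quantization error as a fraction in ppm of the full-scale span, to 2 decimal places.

Truncating → worst-case error = 1 LSB = V_FS/2^14, so 1e+06/16384 = 61.0352 ppm of full scale.

61.04 ppm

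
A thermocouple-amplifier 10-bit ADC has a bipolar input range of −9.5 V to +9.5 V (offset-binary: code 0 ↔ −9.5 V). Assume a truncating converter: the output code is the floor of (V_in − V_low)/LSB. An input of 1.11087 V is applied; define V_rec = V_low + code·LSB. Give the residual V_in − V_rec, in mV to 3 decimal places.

One LSB is 19 V / 1024 = 18.555 mV.
Scaled input = 571.8700 LSBs, so code = 571.
Reconstructed: 1.0947266 V.
Error = 1.11087 − 1.0947266 = 0.0161434 V = 16.143 mV.

16.143 mV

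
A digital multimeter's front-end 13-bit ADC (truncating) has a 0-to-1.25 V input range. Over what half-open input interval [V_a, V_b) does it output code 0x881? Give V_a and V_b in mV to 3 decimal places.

LSB = 1.25/2^13 = 152.59 µV.
Code 0x881 = 2177 decimal.
V_a = V_low + 2177·LSB = 0.332184 V; V_b = V_low + 2178·LSB = 0.332336 V.

[332.184 mV, 332.336 mV)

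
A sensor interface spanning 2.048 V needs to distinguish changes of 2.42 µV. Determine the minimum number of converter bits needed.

Number of steps required ≥ 2.048 V / 2.42 µV = 846280.99.
Need 2^N ≥ 846280.99; 2^19 = 524288, 2^20 = 1048576.
Minimum N = 20.

20 bits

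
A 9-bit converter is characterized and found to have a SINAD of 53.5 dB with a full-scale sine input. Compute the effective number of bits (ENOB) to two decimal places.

ENOB = (SINAD − 1.76) / 6.02 = (53.5 − 1.76)/6.02 = 8.595.

8.59 bits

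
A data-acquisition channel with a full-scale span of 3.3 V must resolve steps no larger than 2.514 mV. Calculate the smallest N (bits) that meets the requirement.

Number of steps required ≥ 3.3 V / 2.514 mV = 1312.65.
Need 2^N ≥ 1312.65; 2^10 = 1024, 2^11 = 2048.
Minimum N = 11.

11 bits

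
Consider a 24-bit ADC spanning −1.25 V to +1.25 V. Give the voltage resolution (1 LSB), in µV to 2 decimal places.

0.15 µV

Full-scale span = 2.5 V.
LSB = 2.5 / 2^24 = 2.5 / 16777216 = 1.49012e-07 V = 0.15 µV.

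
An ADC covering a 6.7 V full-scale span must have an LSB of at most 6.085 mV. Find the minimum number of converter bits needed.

Number of steps required ≥ 6.7 V / 6.085 mV = 1101.07.
Need 2^N ≥ 1101.07; 2^10 = 1024, 2^11 = 2048.
Minimum N = 11.

11 bits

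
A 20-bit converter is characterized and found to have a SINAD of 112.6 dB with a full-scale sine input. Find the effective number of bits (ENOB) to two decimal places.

18.41 bits

ENOB = (SINAD − 1.76) / 6.02 = (112.6 − 1.76)/6.02 = 18.412.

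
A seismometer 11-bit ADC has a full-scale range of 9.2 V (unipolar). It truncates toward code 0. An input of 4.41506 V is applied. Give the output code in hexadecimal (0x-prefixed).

LSB = 9.2 V / 2048 = 4.492 mV.
(4.41506 − 0) / 0.00449219 = 982.831 LSBs.
⌊·⌋(982.831) = 982.
In hexadecimal (0x-prefixed): 0x3D6.

code 0x3D6 (decimal 982)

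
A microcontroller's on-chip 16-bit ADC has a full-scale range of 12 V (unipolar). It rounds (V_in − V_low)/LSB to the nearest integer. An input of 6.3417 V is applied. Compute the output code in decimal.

Full-scale span = 12 V; LSB = 12/2^16 = 183.11 µV.
Input sits at 34634.138 steps above V_low.
Round → code 34634.

code 34634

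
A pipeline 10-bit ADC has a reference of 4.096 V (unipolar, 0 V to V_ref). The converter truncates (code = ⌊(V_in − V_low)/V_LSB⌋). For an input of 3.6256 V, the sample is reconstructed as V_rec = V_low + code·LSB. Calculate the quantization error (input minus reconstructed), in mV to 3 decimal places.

LSB = 4.096/2^10 = 4.000 mV.
(V_in − V_low)/LSB = (3.6256 − 0)/0.004 = 906.4000 → code 906 (floor).
V_rec = 0 + 906·0.004 = 3.624 V.
Error = 3.6256 − 3.624 = 0.0016 V = 1.600 mV.

1.600 mV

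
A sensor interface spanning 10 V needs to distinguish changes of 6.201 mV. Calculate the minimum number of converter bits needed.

Number of steps required ≥ 10 V / 6.201 mV = 1612.64.
Need 2^N ≥ 1612.64; 2^10 = 1024, 2^11 = 2048.
Minimum N = 11.

11 bits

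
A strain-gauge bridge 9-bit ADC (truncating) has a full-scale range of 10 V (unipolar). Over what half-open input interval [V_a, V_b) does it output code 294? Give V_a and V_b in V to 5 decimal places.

LSB = 10/2^9 = 19.531 mV.
V_a = V_low + 294·LSB = 5.74219 V; V_b = V_low + 295·LSB = 5.76172 V.

[5.74219 V, 5.76172 V)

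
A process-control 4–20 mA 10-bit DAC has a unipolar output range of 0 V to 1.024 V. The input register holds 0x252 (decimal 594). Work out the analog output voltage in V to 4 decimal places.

0.5940 V

LSB = 1.024 V / 2^10 = 1.000 mV.
Code 0x252 = 594 decimal.
V_out = 0 + 594 × 0.001 V = 0.594 V.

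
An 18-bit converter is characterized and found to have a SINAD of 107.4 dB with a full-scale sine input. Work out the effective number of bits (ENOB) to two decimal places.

17.55 bits

ENOB = (SINAD − 1.76) / 6.02 = (107.4 − 1.76)/6.02 = 17.548.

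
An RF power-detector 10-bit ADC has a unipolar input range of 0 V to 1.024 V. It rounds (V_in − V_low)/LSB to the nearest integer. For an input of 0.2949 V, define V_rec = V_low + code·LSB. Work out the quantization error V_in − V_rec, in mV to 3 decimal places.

Step size: 1.024 V ÷ 2^10 = 1.000 mV.
Scaled input = 294.9000 LSBs, so code = 295.
Code 295 maps back to 0 + 295×0.001 V = 0.295 V.
Error = 0.2949 − 0.295 = -0.0001 V = -0.100 mV.

-0.100 mV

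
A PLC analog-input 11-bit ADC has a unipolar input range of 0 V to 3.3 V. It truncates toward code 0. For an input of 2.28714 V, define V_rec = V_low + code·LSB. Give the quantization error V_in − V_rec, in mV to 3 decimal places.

LSB = 3.3/2^11 = 1.611 mV.
(2.28714 − 0)/0.00161133 = 1419.4129; ⌊·⌋ gives code 1419.
Code 1419 maps back to 0 + 1419×0.00161133 V = 2.2864746 V.
Difference: 0.000665391 V → 0.665 mV.

0.665 mV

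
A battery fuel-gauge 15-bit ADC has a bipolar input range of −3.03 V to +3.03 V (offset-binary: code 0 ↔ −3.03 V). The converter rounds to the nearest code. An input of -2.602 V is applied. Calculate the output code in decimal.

code 2314

Full-scale span = 6.06 V; LSB = 6.06/2^15 = 184.94 µV.
(V_in − V_low)/LSB = (-2.602 − (−3.03)) / 0.000184937 = 2314.308.
So the output code is 2314.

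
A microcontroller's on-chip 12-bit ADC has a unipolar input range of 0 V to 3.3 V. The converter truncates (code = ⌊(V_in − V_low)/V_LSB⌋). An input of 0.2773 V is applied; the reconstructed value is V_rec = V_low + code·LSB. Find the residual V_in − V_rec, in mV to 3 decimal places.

0.152 mV

LSB = 3.3/2^12 = 0.806 mV.
(V_in − V_low)/LSB = (0.2773 − 0)/0.000805664 = 344.1881 → code 344 (floor).
Code 344 maps back to 0 + 344×0.000805664 V = 0.27714844 V.
Difference: 0.000151563 V → 0.152 mV.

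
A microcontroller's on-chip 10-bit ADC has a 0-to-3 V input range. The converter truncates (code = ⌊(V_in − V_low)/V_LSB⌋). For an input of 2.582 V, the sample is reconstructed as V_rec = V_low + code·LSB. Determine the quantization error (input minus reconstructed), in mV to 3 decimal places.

Step size: 3 V ÷ 2^10 = 2.930 mV.
(2.582 − 0)/0.00292969 = 881.3227; ⌊·⌋ gives code 881.
V_rec = 0 + 881·0.00292969 = 2.5810547 V.
V_in − V_rec = 0.000945312 V = 0.945 mV.

0.945 mV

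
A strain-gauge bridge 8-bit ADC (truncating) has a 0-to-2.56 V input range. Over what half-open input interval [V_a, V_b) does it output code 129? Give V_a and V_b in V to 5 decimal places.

LSB = 2.56/2^8 = 10.000 mV.
V_a = V_low + 129·LSB = 1.29 V; V_b = V_low + 130·LSB = 1.3 V.

[1.29000 V, 1.30000 V)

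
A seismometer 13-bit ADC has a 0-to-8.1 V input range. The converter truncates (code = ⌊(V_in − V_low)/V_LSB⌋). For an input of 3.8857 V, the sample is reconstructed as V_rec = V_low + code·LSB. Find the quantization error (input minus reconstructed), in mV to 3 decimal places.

0.825 mV

One LSB is 8.1 V / 8192 = 0.989 mV.
(V_in − V_low)/LSB = (3.8857 − 0)/0.00098877 = 3929.8339 → code 3929 (floor).
Reconstructed: 3.8848755 V.
Difference: 0.000824512 V → 0.825 mV.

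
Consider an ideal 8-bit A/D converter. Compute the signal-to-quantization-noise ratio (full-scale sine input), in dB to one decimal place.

49.9 dB

SNR ≈ 6.02·N + 1.76 dB = 6.02·8 + 1.76 = 49.92 dB.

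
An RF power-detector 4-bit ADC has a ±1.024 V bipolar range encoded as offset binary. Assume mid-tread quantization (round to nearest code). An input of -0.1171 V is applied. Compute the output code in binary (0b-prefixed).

With 16 levels over 2.048 V, one step is 128.000 mV.
(V_in − V_low)/LSB = (-0.1171 − (−1.024)) / 0.128 = 7.085.
round(7.085) = 7.
In binary (0b-prefixed): 0b111.

code 0b111 (decimal 7)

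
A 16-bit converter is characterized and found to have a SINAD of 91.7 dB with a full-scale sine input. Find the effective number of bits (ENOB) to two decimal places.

14.94 bits

ENOB = (SINAD − 1.76) / 6.02 = (91.7 − 1.76)/6.02 = 14.940.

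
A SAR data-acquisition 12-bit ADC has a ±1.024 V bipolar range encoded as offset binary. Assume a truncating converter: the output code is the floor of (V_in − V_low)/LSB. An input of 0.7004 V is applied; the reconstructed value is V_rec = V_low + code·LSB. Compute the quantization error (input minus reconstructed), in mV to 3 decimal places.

One LSB is 2.048 V / 4096 = 0.500 mV.
(V_in − V_low)/LSB = (0.7004 − (−1.024))/0.0005 = 3448.8000 → code 3448 (floor).
Reconstructed: 0.7 V.
Error = 0.7004 − 0.7 = 0.0004 V = 0.400 mV.

0.400 mV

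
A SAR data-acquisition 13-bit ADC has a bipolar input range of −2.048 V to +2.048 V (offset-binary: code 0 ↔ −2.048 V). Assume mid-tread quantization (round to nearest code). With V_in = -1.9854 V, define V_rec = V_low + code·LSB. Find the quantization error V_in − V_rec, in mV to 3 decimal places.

LSB = 4.096/2^13 = 0.500 mV.
(-1.9854 − (−2.048))/0.0005 = 125.2000; round gives code 125.
Reconstructed: -1.9855 V.
Error = -1.9854 − (−1.9855) = 0.0001 V = 0.100 mV.

0.100 mV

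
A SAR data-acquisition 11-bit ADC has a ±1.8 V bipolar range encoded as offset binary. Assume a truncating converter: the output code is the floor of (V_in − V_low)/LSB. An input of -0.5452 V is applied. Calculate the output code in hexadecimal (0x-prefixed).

With 2048 levels over 3.6 V, one step is 1.758 mV.
(V_in − V_low)/LSB = (-0.5452 − (−1.8)) / 0.00175781 = 713.842.
Floor → code 713.
In hexadecimal (0x-prefixed): 0x2C9.

code 0x2C9 (decimal 713)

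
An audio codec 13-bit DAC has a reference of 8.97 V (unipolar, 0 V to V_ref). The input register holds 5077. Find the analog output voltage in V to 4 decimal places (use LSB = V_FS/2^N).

5.5592 V

LSB = 8.97 V / 2^13 = 1.095 mV.
V_out = 0 + 5077 × 0.00109497 V = 5.55917 V.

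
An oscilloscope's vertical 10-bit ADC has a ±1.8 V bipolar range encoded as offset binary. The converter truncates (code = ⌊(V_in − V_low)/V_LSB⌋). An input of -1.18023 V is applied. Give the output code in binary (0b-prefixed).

code 0b10110000 (decimal 176)

Full-scale span = 3.6 V; LSB = 3.6/2^10 = 3.516 mV.
Input sits at 176.290 steps above V_low.
Floor → code 176.
In binary (0b-prefixed): 0b10110000.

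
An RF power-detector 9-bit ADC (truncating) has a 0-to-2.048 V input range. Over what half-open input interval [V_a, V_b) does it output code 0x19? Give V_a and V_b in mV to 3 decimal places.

LSB = 2.048/2^9 = 4.000 mV.
Code 0x19 = 25 decimal.
V_a = V_low + 25·LSB = 0.1 V; V_b = V_low + 26·LSB = 0.104 V.

[100.000 mV, 104.000 mV)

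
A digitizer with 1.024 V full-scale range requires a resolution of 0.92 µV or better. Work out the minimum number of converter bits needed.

21 bits

Number of steps required ≥ 1.024 V / 0.92 µV = 1113043.48.
Need 2^N ≥ 1113043.48; 2^20 = 1048576, 2^21 = 2097152.
Minimum N = 21.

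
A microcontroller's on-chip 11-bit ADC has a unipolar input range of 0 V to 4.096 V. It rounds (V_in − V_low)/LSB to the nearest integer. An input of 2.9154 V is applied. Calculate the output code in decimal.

With 2048 levels over 4.096 V, one step is 2.000 mV.
(V_in − V_low)/LSB = (2.9154 − 0) / 0.002 = 1457.700.
So the output code is 1458.

code 1458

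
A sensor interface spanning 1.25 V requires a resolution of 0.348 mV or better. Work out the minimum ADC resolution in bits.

Number of steps required ≥ 1.25 V / 0.348 mV = 3591.95.
Need 2^N ≥ 3591.95; 2^11 = 2048, 2^12 = 4096.
Minimum N = 12.

12 bits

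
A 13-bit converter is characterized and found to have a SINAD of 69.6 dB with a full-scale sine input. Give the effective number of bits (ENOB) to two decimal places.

11.27 bits

ENOB = (SINAD − 1.76) / 6.02 = (69.6 − 1.76)/6.02 = 11.269.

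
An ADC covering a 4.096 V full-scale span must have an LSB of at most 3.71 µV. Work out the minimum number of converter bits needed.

21 bits

Number of steps required ≥ 4.096 V / 3.71 µV = 1104043.13.
Need 2^N ≥ 1104043.13; 2^20 = 1048576, 2^21 = 2097152.
Minimum N = 21.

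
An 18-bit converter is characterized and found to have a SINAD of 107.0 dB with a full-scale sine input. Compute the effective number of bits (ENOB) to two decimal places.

ENOB = (SINAD − 1.76) / 6.02 = (107.0 − 1.76)/6.02 = 17.482.

17.48 bits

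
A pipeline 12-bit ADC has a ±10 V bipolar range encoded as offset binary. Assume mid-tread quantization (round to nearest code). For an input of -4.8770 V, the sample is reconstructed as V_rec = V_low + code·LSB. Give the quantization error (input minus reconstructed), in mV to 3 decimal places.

0.930 mV

One LSB is 20 V / 4096 = 4.883 mV.
Scaled input = 1049.1904 LSBs, so code = 1049.
V_rec = (−10) + 1049·0.00488281 = -4.8779297 V.
V_in − V_rec = 0.000929687 V = 0.930 mV.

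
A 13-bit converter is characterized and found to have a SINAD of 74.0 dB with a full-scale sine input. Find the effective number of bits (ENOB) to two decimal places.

ENOB = (SINAD − 1.76) / 6.02 = (74.0 − 1.76)/6.02 = 12.000.

12.00 bits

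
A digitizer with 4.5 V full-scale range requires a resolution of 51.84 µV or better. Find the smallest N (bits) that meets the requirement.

Number of steps required ≥ 4.5 V / 51.84 µV = 86805.56.
Need 2^N ≥ 86805.56; 2^16 = 65536, 2^17 = 131072.
Minimum N = 17.

17 bits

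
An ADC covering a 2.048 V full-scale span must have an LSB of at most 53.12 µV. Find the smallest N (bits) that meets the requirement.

16 bits

Number of steps required ≥ 2.048 V / 53.12 µV = 38554.22.
Need 2^N ≥ 38554.22; 2^15 = 32768, 2^16 = 65536.
Minimum N = 16.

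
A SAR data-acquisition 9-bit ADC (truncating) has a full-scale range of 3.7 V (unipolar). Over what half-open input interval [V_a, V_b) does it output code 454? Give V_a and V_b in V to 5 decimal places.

[3.28086 V, 3.28809 V)

LSB = 3.7/2^9 = 7.227 mV.
V_a = V_low + 454·LSB = 3.28086 V; V_b = V_low + 455·LSB = 3.28809 V.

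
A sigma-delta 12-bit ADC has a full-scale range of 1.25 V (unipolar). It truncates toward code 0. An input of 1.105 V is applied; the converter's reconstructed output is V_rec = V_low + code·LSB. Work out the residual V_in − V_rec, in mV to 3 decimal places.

One LSB is 1.25 V / 4096 = 305.18 µV.
Scaled input = 3620.8640 LSBs, so code = 3620.
Reconstructed: 1.1047363 V.
Difference: 0.000263672 V → 0.264 mV.

0.264 mV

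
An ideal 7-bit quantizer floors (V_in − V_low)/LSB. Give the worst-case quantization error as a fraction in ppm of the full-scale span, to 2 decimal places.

7812.50 ppm

Truncating → worst-case error = 1 LSB = V_FS/2^7, so 1e+06/128 = 7812.5 ppm of full scale.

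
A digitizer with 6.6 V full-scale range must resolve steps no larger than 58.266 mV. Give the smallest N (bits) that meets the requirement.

Number of steps required ≥ 6.6 V / 58.266 mV = 113.27.
Need 2^N ≥ 113.27; 2^6 = 64, 2^7 = 128.
Minimum N = 7.

7 bits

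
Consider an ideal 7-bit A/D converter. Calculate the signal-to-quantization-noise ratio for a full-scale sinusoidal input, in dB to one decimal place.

SNR ≈ 6.02·N + 1.76 dB = 6.02·7 + 1.76 = 43.90 dB.

43.9 dB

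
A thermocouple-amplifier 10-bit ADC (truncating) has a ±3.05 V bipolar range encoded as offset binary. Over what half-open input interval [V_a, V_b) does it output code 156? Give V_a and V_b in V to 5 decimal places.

[-2.12070 V, -2.11475 V)

LSB = 6.1/2^10 = 5.957 mV.
V_a = V_low + 156·LSB = -2.1207 V; V_b = V_low + 157·LSB = -2.11475 V.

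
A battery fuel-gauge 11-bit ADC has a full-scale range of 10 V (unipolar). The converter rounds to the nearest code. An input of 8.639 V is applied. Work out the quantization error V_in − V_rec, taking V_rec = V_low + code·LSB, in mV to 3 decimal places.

One LSB is 10 V / 2048 = 4.883 mV.
(8.639 − 0)/0.00488281 = 1769.2672; round gives code 1769.
Reconstructed: 8.6376953 V.
V_in − V_rec = 0.00130469 V = 1.305 mV.

1.305 mV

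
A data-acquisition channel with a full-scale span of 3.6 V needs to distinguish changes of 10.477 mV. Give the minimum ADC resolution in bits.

Number of steps required ≥ 3.6 V / 10.477 mV = 343.61.
Need 2^N ≥ 343.61; 2^8 = 256, 2^9 = 512.
Minimum N = 9.

9 bits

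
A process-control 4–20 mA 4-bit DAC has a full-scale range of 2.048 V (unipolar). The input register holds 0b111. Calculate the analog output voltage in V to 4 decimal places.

0.8960 V

LSB = 2.048 V / 2^4 = 128.000 mV.
Code 0b111 = 7 decimal.
V_out = 0 + 7 × 0.128 V = 0.896 V.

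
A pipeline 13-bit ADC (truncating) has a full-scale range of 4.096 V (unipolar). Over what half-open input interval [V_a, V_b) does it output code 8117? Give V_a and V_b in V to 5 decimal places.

[4.05850 V, 4.05900 V)

LSB = 4.096/2^13 = 0.500 mV.
V_a = V_low + 8117·LSB = 4.0585 V; V_b = V_low + 8118·LSB = 4.059 V.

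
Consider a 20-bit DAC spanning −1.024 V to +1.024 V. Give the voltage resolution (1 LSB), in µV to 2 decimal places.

Full-scale span = 2.048 V.
LSB = 2.048 / 2^20 = 2.048 / 1048576 = 1.95313e-06 V = 1.95 µV.

1.95 µV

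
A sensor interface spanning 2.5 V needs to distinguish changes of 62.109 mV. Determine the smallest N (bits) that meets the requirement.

Number of steps required ≥ 2.5 V / 62.109 mV = 40.25.
Need 2^N ≥ 40.25; 2^5 = 32, 2^6 = 64.
Minimum N = 6.

6 bits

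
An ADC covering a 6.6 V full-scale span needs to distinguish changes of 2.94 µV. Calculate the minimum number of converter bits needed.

Number of steps required ≥ 6.6 V / 2.94 µV = 2244897.96.
Need 2^N ≥ 2244897.96; 2^21 = 2097152, 2^22 = 4194304.
Minimum N = 22.

22 bits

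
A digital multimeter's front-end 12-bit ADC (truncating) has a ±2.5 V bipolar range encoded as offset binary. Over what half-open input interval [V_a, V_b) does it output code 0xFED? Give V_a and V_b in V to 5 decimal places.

[2.47681 V, 2.47803 V)

LSB = 5/2^12 = 1.221 mV.
Code 0xFED = 4077 decimal.
V_a = V_low + 4077·LSB = 2.47681 V; V_b = V_low + 4078·LSB = 2.47803 V.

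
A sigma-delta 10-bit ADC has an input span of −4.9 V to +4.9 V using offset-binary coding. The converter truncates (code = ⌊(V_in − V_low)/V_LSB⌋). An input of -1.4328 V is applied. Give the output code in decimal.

code 362

LSB = 9.8 V / 1024 = 9.570 mV.
(V_in − V_low)/LSB = (-1.4328 − (−4.9)) / 0.00957031 = 362.287.
Floor → code 362.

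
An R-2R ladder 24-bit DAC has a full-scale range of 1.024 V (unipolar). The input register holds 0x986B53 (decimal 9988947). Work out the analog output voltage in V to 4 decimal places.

0.6097 V

LSB = 1.024 V / 2^24 = 0.06 µV.
Code 0x986B53 = 9988947 decimal.
V_out = 0 + 9988947 × 6.10352e-08 V = 0.609677 V.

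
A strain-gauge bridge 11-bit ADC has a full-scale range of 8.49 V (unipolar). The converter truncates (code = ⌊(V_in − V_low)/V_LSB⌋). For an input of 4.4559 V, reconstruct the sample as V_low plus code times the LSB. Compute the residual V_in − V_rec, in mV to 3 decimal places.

3.625 mV

Step size: 8.49 V ÷ 2^11 = 4.146 mV.
(4.4559 − 0)/0.00414551 = 1074.8743; ⌊·⌋ gives code 1074.
V_rec = 0 + 1074·0.00414551 = 4.4522754 V.
V_in − V_rec = 0.00362461 V = 3.625 mV.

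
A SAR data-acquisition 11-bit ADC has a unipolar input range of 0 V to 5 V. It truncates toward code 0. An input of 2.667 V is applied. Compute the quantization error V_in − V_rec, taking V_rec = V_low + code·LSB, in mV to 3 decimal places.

Step size: 5 V ÷ 2^11 = 2.441 mV.
Scaled input = 1092.4032 LSBs, so code = 1092.
V_rec = 0 + 1092·0.00244141 = 2.6660156 V.
V_in − V_rec = 0.000984375 V = 0.984 mV.

0.984 mV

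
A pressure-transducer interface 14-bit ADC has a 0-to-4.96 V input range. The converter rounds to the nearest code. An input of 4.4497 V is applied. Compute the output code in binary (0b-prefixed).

code 0b11100101101010 (decimal 14698)

LSB = 4.96 V / 16384 = 302.73 µV.
(4.4497 − 0) / 0.000302734 = 14698.364 LSBs.
round(14698.364) = 14698.
In binary (0b-prefixed): 0b11100101101010.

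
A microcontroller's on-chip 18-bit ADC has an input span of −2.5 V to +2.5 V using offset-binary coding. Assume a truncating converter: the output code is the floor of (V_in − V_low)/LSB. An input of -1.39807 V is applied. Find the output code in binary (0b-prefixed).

LSB = 5 V / 262144 = 19.07 µV.
(-1.39807 − (−2.5)) / 1.90735e-05 = 57772.868 LSBs.
⌊·⌋(57772.868) = 57772.
In binary (0b-prefixed): 0b1110000110101100.

code 0b1110000110101100 (decimal 57772)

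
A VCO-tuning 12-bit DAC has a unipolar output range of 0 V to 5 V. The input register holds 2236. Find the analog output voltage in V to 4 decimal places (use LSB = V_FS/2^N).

2.7295 V

LSB = 5 V / 2^12 = 1.221 mV.
V_out = 0 + 2236 × 0.0012207 V = 2.72949 V.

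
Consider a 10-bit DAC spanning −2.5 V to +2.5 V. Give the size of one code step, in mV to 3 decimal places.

Full-scale span = 5 V.
LSB = 5 / 2^10 = 5 / 1024 = 0.00488281 V = 4.883 mV.

4.883 mV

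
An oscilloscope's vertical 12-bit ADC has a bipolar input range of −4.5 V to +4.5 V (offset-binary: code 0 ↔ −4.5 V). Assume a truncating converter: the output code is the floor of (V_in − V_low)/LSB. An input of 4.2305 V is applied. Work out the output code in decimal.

code 3973

LSB = 9 V / 4096 = 2.197 mV.
Input sits at 3973.348 steps above V_low.
So the output code is 3973.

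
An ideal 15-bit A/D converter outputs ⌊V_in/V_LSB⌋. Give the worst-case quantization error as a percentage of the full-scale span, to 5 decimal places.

0.00305 %

Truncating → worst-case error = 1 LSB = V_FS/2^15, so 100/32768 = 0.00305176 % of full scale.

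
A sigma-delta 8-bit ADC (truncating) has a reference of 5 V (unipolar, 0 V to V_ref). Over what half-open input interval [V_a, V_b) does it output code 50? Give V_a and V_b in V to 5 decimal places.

LSB = 5/2^8 = 19.531 mV.
V_a = V_low + 50·LSB = 0.976562 V; V_b = V_low + 51·LSB = 0.996094 V.

[0.97656 V, 0.99609 V)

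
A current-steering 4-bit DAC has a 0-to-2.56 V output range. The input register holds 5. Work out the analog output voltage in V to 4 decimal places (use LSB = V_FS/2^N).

0.8000 V

LSB = 2.56 V / 2^4 = 160.000 mV.
V_out = 0 + 5 × 0.16 V = 0.8 V.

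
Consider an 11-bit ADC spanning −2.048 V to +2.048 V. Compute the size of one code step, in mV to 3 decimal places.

Full-scale span = 4.096 V.
LSB = 4.096 / 2^11 = 4.096 / 2048 = 0.002 V = 2.000 mV.

2.000 mV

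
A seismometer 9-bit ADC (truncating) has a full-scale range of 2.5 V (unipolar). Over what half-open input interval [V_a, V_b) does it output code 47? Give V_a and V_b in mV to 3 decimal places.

[229.492 mV, 234.375 mV)

LSB = 2.5/2^9 = 4.883 mV.
V_a = V_low + 47·LSB = 0.229492 V; V_b = V_low + 48·LSB = 0.234375 V.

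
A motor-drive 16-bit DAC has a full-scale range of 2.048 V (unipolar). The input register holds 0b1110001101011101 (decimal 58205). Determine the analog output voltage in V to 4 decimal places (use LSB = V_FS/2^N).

1.8189 V

LSB = 2.048 V / 2^16 = 31.25 µV.
Code 0b1110001101011101 = 58205 decimal.
V_out = 0 + 58205 × 3.125e-05 V = 1.81891 V.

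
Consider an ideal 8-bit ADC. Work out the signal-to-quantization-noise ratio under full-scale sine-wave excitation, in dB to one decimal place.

49.9 dB

SNR ≈ 6.02·N + 1.76 dB = 6.02·8 + 1.76 = 49.92 dB.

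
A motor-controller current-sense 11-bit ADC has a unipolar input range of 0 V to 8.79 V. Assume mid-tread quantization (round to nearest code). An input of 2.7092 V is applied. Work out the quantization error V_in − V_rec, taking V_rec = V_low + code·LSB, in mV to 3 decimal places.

0.953 mV

Step size: 8.79 V ÷ 2^11 = 4.292 mV.
(2.7092 − 0)/0.00429199 = 631.2220; round gives code 631.
Code 631 maps back to 0 + 631×0.00429199 V = 2.7082471 V.
V_in − V_rec = 0.00095293 V = 0.953 mV.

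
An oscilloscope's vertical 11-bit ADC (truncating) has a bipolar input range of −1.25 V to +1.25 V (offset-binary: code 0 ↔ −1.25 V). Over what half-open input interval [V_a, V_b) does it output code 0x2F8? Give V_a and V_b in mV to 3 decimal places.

LSB = 2.5/2^11 = 1.221 mV.
Code 0x2F8 = 760 decimal.
V_a = V_low + 760·LSB = -0.322266 V; V_b = V_low + 761·LSB = -0.321045 V.

[-322.266 mV, -321.045 mV)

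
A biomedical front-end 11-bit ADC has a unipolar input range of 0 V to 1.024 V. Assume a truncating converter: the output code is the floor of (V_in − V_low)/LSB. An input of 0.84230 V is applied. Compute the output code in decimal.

code 1684

With 2048 levels over 1.024 V, one step is 0.500 mV.
Input sits at 1684.600 steps above V_low.
Floor → code 1684.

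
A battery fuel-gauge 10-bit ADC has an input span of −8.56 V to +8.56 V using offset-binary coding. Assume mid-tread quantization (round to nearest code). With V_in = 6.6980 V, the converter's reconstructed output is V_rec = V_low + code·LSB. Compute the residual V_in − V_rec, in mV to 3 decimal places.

One LSB is 17.12 V / 1024 = 16.719 mV.
(V_in − V_low)/LSB = (6.6980 − (−8.56))/0.0167188 = 912.6280 → code 913 (round).
Reconstructed: 6.7042187 V.
Error = 6.6980 − 6.7042187 = -0.00621875 V = -6.219 mV.

-6.219 mV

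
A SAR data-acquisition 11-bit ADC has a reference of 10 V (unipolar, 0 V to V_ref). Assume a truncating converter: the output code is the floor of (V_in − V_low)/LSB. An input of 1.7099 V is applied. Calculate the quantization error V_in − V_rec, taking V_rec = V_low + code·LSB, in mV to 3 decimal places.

0.916 mV

LSB = 10/2^11 = 4.883 mV.
(1.7099 − 0)/0.00488281 = 350.1875; ⌊·⌋ gives code 350.
Reconstructed: 1.7089844 V.
V_in − V_rec = 0.000915625 V = 0.916 mV.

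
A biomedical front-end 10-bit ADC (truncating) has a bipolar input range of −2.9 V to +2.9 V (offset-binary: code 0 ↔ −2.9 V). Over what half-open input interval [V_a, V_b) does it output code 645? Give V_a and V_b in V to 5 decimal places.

LSB = 5.8/2^10 = 5.664 mV.
V_a = V_low + 645·LSB = 0.75332 V; V_b = V_low + 646·LSB = 0.758984 V.

[0.75332 V, 0.75898 V)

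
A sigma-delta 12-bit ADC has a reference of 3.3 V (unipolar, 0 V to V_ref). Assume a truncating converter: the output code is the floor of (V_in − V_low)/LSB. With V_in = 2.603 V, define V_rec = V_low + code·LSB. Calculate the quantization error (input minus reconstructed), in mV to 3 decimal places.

0.705 mV

One LSB is 3.3 V / 4096 = 0.806 mV.
(2.603 − 0)/0.000805664 = 3230.8752; ⌊·⌋ gives code 3230.
Reconstructed: 2.6022949 V.
Error = 2.603 − 2.6022949 = 0.000705078 V = 0.705 mV.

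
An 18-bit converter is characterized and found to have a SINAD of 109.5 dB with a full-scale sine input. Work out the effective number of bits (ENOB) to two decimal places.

ENOB = (SINAD − 1.76) / 6.02 = (109.5 − 1.76)/6.02 = 17.897.

17.90 bits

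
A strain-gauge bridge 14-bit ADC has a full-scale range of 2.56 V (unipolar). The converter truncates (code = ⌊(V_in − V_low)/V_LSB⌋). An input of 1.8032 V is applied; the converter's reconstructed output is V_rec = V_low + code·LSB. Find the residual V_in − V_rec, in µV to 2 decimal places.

75.00 µV

LSB = 2.56/2^14 = 156.25 µV.
(V_in − V_low)/LSB = (1.8032 − 0)/0.00015625 = 11540.4800 → code 11540 (floor).
Code 11540 maps back to 0 + 11540×0.00015625 V = 1.803125 V.
Difference: 7.5e-05 V → 75.00 µV.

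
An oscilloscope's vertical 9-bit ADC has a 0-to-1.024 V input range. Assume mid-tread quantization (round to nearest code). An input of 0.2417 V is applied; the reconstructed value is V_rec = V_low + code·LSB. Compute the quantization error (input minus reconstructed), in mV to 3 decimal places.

-0.300 mV

LSB = 1.024/2^9 = 2.000 mV.
Scaled input = 120.8500 LSBs, so code = 121.
Code 121 maps back to 0 + 121×0.002 V = 0.242 V.
Difference: -0.0003 V → -0.300 mV.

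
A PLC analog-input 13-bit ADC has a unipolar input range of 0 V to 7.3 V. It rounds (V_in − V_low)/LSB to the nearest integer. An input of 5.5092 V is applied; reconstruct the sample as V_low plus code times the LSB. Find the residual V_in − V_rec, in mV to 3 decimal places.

0.338 mV

Step size: 7.3 V ÷ 2^13 = 0.891 mV.
Scaled input = 6182.3790 LSBs, so code = 6182.
Reconstructed: 5.5088623 V.
Difference: 0.000337695 V → 0.338 mV.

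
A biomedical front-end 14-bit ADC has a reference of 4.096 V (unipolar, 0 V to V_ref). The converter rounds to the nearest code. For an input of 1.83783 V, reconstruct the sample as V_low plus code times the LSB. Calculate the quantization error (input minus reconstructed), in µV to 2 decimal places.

One LSB is 4.096 V / 16384 = 250.00 µV.
(V_in − V_low)/LSB = (1.83783 − 0)/0.00025 = 7351.3200 → code 7351 (round).
V_rec = 0 + 7351·0.00025 = 1.83775 V.
V_in − V_rec = 8e-05 V = 80.00 µV.

80.00 µV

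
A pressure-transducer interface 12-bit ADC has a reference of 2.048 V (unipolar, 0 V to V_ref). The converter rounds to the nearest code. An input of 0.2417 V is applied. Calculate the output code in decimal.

LSB = 2.048 V / 4096 = 0.500 mV.
Input sits at 483.400 steps above V_low.
Round → code 483.

code 483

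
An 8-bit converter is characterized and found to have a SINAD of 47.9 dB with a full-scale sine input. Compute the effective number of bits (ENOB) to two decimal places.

7.66 bits

ENOB = (SINAD − 1.76) / 6.02 = (47.9 − 1.76)/6.02 = 7.664.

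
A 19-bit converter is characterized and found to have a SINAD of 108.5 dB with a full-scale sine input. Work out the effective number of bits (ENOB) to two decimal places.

17.73 bits

ENOB = (SINAD − 1.76) / 6.02 = (108.5 − 1.76)/6.02 = 17.731.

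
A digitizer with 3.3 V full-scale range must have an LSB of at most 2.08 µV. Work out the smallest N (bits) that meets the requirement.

21 bits

Number of steps required ≥ 3.3 V / 2.08 µV = 1586538.46.
Need 2^N ≥ 1586538.46; 2^20 = 1048576, 2^21 = 2097152.
Minimum N = 21.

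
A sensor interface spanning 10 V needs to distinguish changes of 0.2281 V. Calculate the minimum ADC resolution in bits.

Number of steps required ≥ 10 V / 0.2281 V = 43.84.
Need 2^N ≥ 43.84; 2^5 = 32, 2^6 = 64.
Minimum N = 6.

6 bits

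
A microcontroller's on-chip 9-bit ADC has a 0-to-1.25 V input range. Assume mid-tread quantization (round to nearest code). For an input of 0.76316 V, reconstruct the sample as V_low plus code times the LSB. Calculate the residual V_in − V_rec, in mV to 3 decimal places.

-1.000 mV

One LSB is 1.25 V / 512 = 2.441 mV.
Scaled input = 312.5903 LSBs, so code = 313.
V_rec = 0 + 313·0.00244141 = 0.76416016 V.
Difference: -0.00100016 V → -1.000 mV.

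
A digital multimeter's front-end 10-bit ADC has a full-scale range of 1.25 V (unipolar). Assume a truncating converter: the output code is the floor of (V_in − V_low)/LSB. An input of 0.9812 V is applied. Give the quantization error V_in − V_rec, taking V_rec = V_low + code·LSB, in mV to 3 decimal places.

Step size: 1.25 V ÷ 2^10 = 1.221 mV.
(V_in − V_low)/LSB = (0.9812 − 0)/0.0012207 = 803.7990 → code 803 (floor).
V_rec = 0 + 803·0.0012207 = 0.98022461 V.
Difference: 0.000975391 V → 0.975 mV.

0.975 mV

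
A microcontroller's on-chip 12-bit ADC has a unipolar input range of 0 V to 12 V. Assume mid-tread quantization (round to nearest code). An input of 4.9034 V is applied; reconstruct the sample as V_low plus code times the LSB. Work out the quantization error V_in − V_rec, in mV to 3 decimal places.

One LSB is 12 V / 4096 = 2.930 mV.
(V_in − V_low)/LSB = (4.9034 − 0)/0.00292969 = 1673.6939 → code 1674 (round).
Reconstructed: 4.9042969 V.
Difference: -0.000896875 V → -0.897 mV.

-0.897 mV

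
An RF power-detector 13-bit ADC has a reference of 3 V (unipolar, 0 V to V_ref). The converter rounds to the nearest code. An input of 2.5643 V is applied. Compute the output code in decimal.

code 7002

With 8192 levels over 3 V, one step is 366.21 µV.
(V_in − V_low)/LSB = (2.5643 − 0) / 0.000366211 = 7002.249.
Round → code 7002.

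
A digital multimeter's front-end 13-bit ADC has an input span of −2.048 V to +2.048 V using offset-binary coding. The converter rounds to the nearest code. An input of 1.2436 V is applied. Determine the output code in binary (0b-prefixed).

Full-scale span = 4.096 V; LSB = 4.096/2^13 = 0.500 mV.
Input sits at 6583.200 steps above V_low.
So the output code is 6583.
In binary (0b-prefixed): 0b1100110110111.

code 0b1100110110111 (decimal 6583)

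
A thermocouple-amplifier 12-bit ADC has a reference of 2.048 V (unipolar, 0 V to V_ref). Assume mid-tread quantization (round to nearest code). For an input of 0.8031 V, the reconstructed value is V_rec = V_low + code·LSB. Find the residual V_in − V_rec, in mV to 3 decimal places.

0.100 mV

Step size: 2.048 V ÷ 2^12 = 0.500 mV.
(0.8031 − 0)/0.0005 = 1606.2000; round gives code 1606.
Code 1606 maps back to 0 + 1606×0.0005 V = 0.803 V.
Error = 0.8031 − 0.803 = 0.0001 V = 0.100 mV.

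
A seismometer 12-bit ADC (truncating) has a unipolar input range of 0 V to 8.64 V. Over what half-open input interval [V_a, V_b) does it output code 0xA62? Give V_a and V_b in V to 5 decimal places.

LSB = 8.64/2^12 = 2.109 mV.
Code 0xA62 = 2658 decimal.
V_a = V_low + 2658·LSB = 5.60672 V; V_b = V_low + 2659·LSB = 5.60883 V.

[5.60672 V, 5.60883 V)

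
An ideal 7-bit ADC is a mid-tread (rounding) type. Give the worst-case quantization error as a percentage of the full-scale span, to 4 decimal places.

0.3906 %

Rounding → worst-case error = ½ LSB = V_FS/2^8, so 100/256 = 0.390625 % of full scale.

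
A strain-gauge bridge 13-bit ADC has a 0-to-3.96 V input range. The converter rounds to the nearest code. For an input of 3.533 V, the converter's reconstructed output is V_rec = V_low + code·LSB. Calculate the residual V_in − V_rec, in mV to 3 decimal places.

-0.159 mV

One LSB is 3.96 V / 8192 = 483.40 µV.
(V_in − V_low)/LSB = (3.533 − 0)/0.000483398 = 7308.6707 → code 7309 (round).
Code 7309 maps back to 0 + 7309×0.000483398 V = 3.5331592 V.
V_in − V_rec = -0.00015918 V = -0.159 mV.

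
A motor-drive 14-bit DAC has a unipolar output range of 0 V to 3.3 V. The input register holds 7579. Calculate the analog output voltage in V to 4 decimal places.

1.5265 V

LSB = 3.3 V / 2^14 = 201.42 µV.
V_out = 0 + 7579 × 0.000201416 V = 1.52653 V.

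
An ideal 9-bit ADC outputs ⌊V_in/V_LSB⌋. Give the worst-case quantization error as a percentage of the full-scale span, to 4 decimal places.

0.1953 %

Truncating → worst-case error = 1 LSB = V_FS/2^9, so 100/512 = 0.195312 % of full scale.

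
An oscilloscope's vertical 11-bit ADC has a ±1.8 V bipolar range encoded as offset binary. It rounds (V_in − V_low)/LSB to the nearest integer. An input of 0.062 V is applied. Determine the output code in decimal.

code 1059

With 2048 levels over 3.6 V, one step is 1.758 mV.
(0.062 − (−1.8)) / 0.00175781 = 1059.271 LSBs.
Round → code 1059.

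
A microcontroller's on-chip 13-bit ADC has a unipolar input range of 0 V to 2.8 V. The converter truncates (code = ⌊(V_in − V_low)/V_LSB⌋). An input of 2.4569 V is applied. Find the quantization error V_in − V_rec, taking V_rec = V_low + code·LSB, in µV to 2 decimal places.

64.06 µV

LSB = 2.8/2^13 = 341.80 µV.
Scaled input = 7188.1874 LSBs, so code = 7188.
V_rec = 0 + 7188·0.000341797 = 2.4568359 V.
Difference: 6.40625e-05 V → 64.06 µV.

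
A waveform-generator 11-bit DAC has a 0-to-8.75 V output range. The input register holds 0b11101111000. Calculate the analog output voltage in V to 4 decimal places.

8.1689 V

LSB = 8.75 V / 2^11 = 4.272 mV.
Code 0b11101111000 = 1912 decimal.
V_out = 0 + 1912 × 0.00427246 V = 8.16895 V.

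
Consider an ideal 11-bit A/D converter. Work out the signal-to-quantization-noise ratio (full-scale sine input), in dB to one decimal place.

68.0 dB

SNR ≈ 6.02·N + 1.76 dB = 6.02·11 + 1.76 = 67.98 dB.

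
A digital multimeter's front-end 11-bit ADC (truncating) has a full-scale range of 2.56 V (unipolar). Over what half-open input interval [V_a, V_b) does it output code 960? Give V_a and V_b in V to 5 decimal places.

[1.20000 V, 1.20125 V)

LSB = 2.56/2^11 = 1.250 mV.
V_a = V_low + 960·LSB = 1.2 V; V_b = V_low + 961·LSB = 1.20125 V.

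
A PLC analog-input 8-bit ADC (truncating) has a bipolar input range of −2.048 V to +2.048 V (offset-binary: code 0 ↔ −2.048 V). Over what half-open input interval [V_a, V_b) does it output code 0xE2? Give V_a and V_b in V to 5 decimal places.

LSB = 4.096/2^8 = 16.000 mV.
Code 0xE2 = 226 decimal.
V_a = V_low + 226·LSB = 1.568 V; V_b = V_low + 227·LSB = 1.584 V.

[1.56800 V, 1.58400 V)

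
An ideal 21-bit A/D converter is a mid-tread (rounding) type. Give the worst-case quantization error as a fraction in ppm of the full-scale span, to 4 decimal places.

Rounding → worst-case error = ½ LSB = V_FS/2^22, so 1e+06/4194304 = 0.238419 ppm of full scale.

0.2384 ppm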